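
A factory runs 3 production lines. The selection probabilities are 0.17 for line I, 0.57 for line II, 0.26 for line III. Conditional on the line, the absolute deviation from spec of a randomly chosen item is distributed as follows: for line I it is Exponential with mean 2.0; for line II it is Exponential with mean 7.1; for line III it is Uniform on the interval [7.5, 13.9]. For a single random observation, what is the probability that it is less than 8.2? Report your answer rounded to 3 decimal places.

0.586

Conditional on each line, P(X < 8.2): I: 0.983427; II: 0.68492; III: 0.109375.
By total probability, P(X < 8.2) = 0.17·0.983427 + 0.57·0.68492 + 0.26·0.109375 = 0.586025.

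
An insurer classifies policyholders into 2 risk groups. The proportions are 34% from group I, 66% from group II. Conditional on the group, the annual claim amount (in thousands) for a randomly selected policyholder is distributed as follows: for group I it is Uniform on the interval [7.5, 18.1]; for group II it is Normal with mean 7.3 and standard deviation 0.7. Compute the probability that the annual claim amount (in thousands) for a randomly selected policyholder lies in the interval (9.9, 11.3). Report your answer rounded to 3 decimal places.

Conditional on each group, P(9.9 < X < 11.3): I: 0.132075; II: 0.000101884.
By total probability, P(9.9 < X < 11.3) = 0.34·0.132075 + 0.66·0.000101884 = 0.0449729.

0.045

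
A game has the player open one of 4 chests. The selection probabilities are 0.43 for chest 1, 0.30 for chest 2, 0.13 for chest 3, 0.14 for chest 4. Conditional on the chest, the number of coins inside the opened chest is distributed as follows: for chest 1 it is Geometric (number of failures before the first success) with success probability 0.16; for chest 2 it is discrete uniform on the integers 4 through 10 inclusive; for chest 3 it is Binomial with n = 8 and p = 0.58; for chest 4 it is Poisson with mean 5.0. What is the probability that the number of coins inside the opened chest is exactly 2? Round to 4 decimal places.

0.0671

Conditional on each chest, P(X = 2): 1: 0.112896; 2: 0; 3: 0.0517023; 4: 0.0842243.
By total probability, P(X = 2) = 0.43·0.112896 + 0.3·0 + 0.13·0.0517023 + 0.14·0.0842243 = 0.067058.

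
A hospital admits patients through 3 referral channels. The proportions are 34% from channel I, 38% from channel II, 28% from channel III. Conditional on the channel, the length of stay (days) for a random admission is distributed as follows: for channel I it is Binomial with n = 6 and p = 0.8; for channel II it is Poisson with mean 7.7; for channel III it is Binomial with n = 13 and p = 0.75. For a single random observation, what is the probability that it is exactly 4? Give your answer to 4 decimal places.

0.1090

Conditional on each channel, P(X = 4): I: 0.24576; II: 0.0663261; III: 0.000863001.
By total probability, P(X = 4) = 0.34·0.24576 + 0.38·0.0663261 + 0.28·0.000863001 = 0.109004.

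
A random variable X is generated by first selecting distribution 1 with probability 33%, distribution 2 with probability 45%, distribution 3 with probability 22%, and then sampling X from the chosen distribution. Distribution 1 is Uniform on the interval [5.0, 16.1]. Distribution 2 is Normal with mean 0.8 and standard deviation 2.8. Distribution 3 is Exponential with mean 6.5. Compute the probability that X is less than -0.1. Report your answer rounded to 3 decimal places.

Conditional on each component, P(X < -0.1): 1: 0; 2: 0.373943; 3: 0.
By total probability, P(X < -0.1) = 0.33·0 + 0.45·0.373943 + 0.22·0 = 0.168274.

0.168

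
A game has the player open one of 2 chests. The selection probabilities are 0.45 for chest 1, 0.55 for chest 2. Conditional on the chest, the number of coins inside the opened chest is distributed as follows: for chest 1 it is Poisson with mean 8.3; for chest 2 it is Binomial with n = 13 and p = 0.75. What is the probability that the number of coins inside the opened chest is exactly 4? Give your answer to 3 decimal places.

Conditional on each chest, P(X = 4): 1: 0.0491425; 2: 0.000863001.
By total probability, P(X = 4) = 0.45·0.0491425 + 0.55·0.000863001 = 0.0225888.

0.023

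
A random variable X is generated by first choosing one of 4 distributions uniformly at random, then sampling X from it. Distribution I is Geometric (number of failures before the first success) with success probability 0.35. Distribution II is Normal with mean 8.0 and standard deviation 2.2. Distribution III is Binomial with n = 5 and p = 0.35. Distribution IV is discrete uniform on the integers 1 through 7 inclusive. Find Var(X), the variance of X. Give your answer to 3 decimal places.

Per component, I: μ=1.85714, E[X²]=8.7551; II: μ=8, E[X²]=68.84; III: μ=1.75, E[X²]=4.2; IV: μ=4, E[X²]=20.
E[X] = 0.25·1.85714 + 0.25·8 + 0.25·1.75 + 0.25·4 = 3.90179.
E[X²] = 0.25·8.7551 + 0.25·68.84 + 0.25·4.2 + 0.25·20 = 25.4488.
Var(X) = E[X²] − (E[X])² = 25.4488 − 15.2239 = 10.2248.

10.225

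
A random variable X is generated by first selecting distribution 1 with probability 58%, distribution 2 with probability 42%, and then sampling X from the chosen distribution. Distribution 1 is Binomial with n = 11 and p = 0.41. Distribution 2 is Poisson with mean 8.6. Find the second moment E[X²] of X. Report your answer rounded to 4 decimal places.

48.0158

For each component E[X²] = Var + (mean)², giving 1: 23.001; 2: 82.56.
Overall E[X²] = 0.58·23.001 + 0.42·82.56 = 48.0158.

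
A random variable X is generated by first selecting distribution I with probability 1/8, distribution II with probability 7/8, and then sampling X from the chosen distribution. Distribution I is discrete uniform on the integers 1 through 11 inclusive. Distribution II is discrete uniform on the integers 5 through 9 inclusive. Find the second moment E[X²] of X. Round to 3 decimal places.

50.375

For each component E[X²] = Var + (mean)², giving I: 46; II: 51.
Overall E[X²] = 0.125·46 + 0.875·51 = 50.375.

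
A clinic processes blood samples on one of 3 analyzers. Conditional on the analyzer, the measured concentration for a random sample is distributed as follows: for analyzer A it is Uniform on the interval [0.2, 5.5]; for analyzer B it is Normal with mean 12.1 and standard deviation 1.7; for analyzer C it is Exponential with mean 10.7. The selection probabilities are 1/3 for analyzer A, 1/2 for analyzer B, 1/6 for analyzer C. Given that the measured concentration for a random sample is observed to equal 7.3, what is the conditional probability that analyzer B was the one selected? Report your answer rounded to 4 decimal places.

Likelihoods f(7.3 | ·): A: 0; B: 0.00435807; C: 0.0472413.
Posterior ∝ prior × likelihood. Numerator for B: 0.5·0.00435807 = 0.00217904.
Normalizing constant: 0.333333·0 + 0.5·0.00435807 + 0.166667·0.0472413 = 0.0100526.
P(B | observation) = 0.00217904 / 0.0100526 = 0.216764.

0.2168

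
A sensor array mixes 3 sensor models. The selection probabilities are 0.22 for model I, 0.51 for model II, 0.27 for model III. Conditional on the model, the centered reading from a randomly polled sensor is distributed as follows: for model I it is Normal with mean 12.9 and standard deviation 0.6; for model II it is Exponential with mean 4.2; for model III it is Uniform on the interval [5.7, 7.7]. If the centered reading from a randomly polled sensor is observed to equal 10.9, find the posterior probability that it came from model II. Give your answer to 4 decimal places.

Likelihoods f(10.9 | ·): I: 0.00257046; II: 0.0177686; III: 0.
Posterior ∝ prior × likelihood. Numerator for II: 0.51·0.0177686 = 0.00906198.
Normalizing constant: 0.22·0.00257046 + 0.51·0.0177686 + 0.27·0 = 0.00962749.
P(II | observation) = 0.00906198 / 0.00962749 = 0.941262.

0.9413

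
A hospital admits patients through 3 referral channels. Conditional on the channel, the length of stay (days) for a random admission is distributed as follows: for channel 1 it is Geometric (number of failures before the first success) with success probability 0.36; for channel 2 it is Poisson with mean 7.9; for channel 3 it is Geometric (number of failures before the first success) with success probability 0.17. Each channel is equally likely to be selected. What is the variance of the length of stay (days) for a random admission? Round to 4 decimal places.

Per component, 1: μ=1.77778, E[X²]=8.09877; 2: μ=7.9, E[X²]=70.31; 3: μ=4.88235, E[X²]=52.5571.
E[X] = 0.333333·1.77778 + 0.333333·7.9 + 0.333333·4.88235 = 4.85338.
E[X²] = 0.333333·8.09877 + 0.333333·70.31 + 0.333333·52.5571 = 43.6553.
Var(X) = E[X²] − (E[X])² = 43.6553 − 23.5553 = 20.1.

20.1000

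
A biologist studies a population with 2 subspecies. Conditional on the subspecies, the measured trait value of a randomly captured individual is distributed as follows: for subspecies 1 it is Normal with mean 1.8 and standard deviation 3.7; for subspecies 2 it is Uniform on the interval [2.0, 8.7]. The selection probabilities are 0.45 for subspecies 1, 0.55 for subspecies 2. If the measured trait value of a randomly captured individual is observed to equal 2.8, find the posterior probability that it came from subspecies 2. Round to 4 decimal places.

0.6370

Likelihoods f(2.8 | ·): 1: 0.103955; 2: 0.149254.
Posterior ∝ prior × likelihood. Numerator for 2: 0.55·0.149254 = 0.0820896.
Normalizing constant: 0.45·0.103955 + 0.55·0.149254 = 0.128869.
P(2 | observation) = 0.0820896 / 0.128869 = 0.636998.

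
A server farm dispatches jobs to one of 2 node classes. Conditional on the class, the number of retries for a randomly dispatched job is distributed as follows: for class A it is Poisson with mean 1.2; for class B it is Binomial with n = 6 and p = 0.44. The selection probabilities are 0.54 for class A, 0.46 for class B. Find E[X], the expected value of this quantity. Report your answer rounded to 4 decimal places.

1.8624

Component means — A: 1.2; B: 2.64.
E[X] = 0.54·1.2 + 0.46·2.64 = 1.8624.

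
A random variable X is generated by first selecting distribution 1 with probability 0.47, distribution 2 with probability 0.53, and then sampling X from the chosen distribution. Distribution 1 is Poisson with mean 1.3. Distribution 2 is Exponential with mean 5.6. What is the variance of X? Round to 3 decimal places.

Per component, 1: μ=1.3, E[X²]=2.99; 2: μ=5.6, E[X²]=62.72.
E[X] = 0.47·1.3 + 0.53·5.6 = 3.579.
E[X²] = 0.47·2.99 + 0.53·62.72 = 34.6469.
Var(X) = E[X²] − (E[X])² = 34.6469 − 12.8092 = 21.8377.

21.838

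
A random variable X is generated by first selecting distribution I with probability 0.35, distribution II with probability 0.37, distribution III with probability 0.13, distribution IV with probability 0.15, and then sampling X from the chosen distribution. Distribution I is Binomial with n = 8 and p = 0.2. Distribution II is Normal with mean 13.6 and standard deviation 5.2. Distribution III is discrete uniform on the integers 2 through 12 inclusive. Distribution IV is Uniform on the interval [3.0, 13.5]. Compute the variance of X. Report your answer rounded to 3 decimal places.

39.142

Per component, I: μ=1.6, E[X²]=3.84; II: μ=13.6, E[X²]=212; III: μ=7, E[X²]=59; IV: μ=8.25, E[X²]=77.25.
E[X] = 0.35·1.6 + 0.37·13.6 + 0.13·7 + 0.15·8.25 = 7.7395.
E[X²] = 0.35·3.84 + 0.37·212 + 0.13·59 + 0.15·77.25 = 99.0415.
Var(X) = E[X²] − (E[X])² = 99.0415 − 59.8999 = 39.1416.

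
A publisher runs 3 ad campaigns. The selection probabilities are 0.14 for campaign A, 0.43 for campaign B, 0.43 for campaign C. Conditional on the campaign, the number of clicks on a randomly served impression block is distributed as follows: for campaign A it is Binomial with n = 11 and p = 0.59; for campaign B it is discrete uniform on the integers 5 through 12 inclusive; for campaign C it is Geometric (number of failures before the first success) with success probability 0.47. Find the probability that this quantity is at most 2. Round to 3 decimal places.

Conditional on each campaign, P(X ≤ 2): A: 0.00719405; B: 0; C: 0.851123.
By total probability, P(X ≤ 2) = 0.14·0.00719405 + 0.43·0 + 0.43·0.851123 = 0.36699.

0.367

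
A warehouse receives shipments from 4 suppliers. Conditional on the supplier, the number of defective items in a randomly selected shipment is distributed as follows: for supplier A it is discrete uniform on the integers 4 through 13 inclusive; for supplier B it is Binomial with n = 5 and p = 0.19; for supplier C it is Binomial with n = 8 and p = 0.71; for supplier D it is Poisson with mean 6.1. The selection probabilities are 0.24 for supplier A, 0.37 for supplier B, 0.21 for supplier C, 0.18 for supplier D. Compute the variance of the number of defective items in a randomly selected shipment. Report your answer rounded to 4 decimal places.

12.9315

Per component, A: μ=8.5, E[X²]=80.5; B: μ=0.95, E[X²]=1.672; C: μ=5.68, E[X²]=33.9096; D: μ=6.1, E[X²]=43.31.
E[X] = 0.24·8.5 + 0.37·0.95 + 0.21·5.68 + 0.18·6.1 = 4.6823.
E[X²] = 0.24·80.5 + 0.37·1.672 + 0.21·33.9096 + 0.18·43.31 = 34.8555.
Var(X) = E[X²] − (E[X])² = 34.8555 − 21.9239 = 12.9315.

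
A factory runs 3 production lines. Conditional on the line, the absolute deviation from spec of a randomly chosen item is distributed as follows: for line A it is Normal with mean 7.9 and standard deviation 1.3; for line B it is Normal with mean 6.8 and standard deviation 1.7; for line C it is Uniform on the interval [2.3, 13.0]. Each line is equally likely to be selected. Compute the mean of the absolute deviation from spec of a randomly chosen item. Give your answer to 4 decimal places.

Component means — A: 7.9; B: 6.8; C: 7.65.
E[X] = 0.333333·7.9 + 0.333333·6.8 + 0.333333·7.65 = 7.45.

7.4500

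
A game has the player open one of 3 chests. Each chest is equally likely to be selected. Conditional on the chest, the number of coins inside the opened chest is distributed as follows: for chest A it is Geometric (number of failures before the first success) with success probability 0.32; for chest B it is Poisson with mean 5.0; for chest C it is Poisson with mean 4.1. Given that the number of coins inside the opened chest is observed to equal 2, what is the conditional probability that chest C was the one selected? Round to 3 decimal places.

Likelihoods P(X=2 | ·): A: 0.147968; B: 0.0842243; C: 0.139293.
Posterior ∝ prior × likelihood. Numerator for C: 0.333333·0.139293 = 0.0464311.
Normalizing constant: 0.333333·0.147968 + 0.333333·0.0842243 + 0.333333·0.139293 = 0.123829.
P(C | observation) = 0.0464311 / 0.123829 = 0.374963.

0.375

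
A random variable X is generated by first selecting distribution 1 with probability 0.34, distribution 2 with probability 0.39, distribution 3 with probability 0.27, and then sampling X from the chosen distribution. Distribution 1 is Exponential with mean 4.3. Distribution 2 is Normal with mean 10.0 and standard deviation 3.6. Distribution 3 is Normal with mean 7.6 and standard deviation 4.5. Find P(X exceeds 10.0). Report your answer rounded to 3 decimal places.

Conditional on each component, P(X > 10.0): 1: 0.0977266; 2: 0.5; 3: 0.296901.
By total probability, P(X > 10.0) = 0.34·0.0977266 + 0.39·0.5 + 0.27·0.296901 = 0.30839.

0.308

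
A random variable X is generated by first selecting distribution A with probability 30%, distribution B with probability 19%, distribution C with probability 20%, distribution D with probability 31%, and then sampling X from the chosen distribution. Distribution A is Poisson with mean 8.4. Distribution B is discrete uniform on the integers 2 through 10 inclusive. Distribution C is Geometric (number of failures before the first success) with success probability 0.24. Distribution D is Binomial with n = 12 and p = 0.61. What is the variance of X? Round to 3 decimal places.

Per component, A: μ=8.4, E[X²]=78.96; B: μ=6, E[X²]=42.6667; C: μ=3.16667, E[X²]=23.2222; D: μ=7.32, E[X²]=56.4372.
E[X] = 0.3·8.4 + 0.19·6 + 0.2·3.16667 + 0.31·7.32 = 6.56253.
E[X²] = 0.3·78.96 + 0.19·42.6667 + 0.2·23.2222 + 0.31·56.4372 = 53.9346.
Var(X) = E[X²] − (E[X])² = 53.9346 − 43.0668 = 10.8678.

10.868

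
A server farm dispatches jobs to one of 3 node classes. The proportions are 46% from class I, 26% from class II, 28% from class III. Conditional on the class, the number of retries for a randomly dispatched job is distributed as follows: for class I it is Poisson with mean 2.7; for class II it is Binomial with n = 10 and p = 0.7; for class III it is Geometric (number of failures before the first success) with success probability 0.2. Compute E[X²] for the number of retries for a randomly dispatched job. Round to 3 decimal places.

27.961

For each component E[X²] = Var + (mean)², giving I: 9.99; II: 51.1; III: 36.
Overall E[X²] = 0.46·9.99 + 0.26·51.1 + 0.28·36 = 27.9614.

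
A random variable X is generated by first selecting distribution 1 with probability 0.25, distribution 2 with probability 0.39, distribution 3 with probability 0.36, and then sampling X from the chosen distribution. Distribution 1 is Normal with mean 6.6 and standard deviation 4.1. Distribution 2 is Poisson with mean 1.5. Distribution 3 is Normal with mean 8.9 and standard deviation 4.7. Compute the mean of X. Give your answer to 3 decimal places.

5.439

Component means — 1: 6.6; 2: 1.5; 3: 8.9.
E[X] = 0.25·6.6 + 0.39·1.5 + 0.36·8.9 = 5.439.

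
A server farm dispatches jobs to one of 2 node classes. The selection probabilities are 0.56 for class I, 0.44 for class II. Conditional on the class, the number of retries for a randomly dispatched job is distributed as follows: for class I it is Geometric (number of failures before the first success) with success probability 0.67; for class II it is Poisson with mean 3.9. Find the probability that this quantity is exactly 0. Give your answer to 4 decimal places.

0.3841

Conditional on each class, P(X = 0): I: 0.67; II: 0.0202419.
By total probability, P(X = 0) = 0.56·0.67 + 0.44·0.0202419 = 0.384106.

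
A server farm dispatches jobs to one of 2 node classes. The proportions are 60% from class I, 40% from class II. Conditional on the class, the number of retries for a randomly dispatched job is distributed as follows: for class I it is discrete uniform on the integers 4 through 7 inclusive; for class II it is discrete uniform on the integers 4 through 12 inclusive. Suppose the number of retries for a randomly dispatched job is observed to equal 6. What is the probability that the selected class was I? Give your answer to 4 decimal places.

0.7714

Likelihoods P(X=6 | ·): I: 0.25; II: 0.111111.
Posterior ∝ prior × likelihood. Numerator for I: 0.6·0.25 = 0.15.
Normalizing constant: 0.6·0.25 + 0.4·0.111111 = 0.194444.
P(I | observation) = 0.15 / 0.194444 = 0.771429.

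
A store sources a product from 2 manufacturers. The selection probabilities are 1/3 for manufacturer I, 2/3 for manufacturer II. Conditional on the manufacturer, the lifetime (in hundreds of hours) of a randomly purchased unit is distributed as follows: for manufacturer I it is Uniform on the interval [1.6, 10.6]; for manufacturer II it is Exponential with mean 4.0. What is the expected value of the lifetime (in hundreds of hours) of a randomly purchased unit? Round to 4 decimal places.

4.7000

Component means — I: 6.1; II: 4.
E[X] = 0.333333·6.1 + 0.666667·4 = 4.7.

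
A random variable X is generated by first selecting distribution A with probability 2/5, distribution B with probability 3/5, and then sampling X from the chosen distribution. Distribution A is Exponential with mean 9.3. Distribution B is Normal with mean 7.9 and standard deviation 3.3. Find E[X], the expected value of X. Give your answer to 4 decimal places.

8.4600

Component means — A: 9.3; B: 7.9.
E[X] = 0.4·9.3 + 0.6·7.9 = 8.46.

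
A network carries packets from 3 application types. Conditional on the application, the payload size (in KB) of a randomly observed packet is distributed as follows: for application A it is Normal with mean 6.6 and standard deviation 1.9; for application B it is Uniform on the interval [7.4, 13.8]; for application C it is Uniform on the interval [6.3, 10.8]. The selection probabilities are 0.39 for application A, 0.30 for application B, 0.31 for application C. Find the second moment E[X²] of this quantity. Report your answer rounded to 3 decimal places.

For each component E[X²] = Var + (mean)², giving A: 47.17; B: 115.773; C: 74.79.
Overall E[X²] = 0.39·47.17 + 0.3·115.773 + 0.31·74.79 = 76.3132.

76.313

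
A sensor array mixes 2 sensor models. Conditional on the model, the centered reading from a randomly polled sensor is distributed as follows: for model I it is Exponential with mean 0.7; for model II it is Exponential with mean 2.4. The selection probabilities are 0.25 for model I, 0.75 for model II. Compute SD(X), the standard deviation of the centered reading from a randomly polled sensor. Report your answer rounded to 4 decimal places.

Per component, I: μ=0.7, E[X²]=0.98; II: μ=2.4, E[X²]=11.52.
E[X] = 0.25·0.7 + 0.75·2.4 = 1.975.
E[X²] = 0.25·0.98 + 0.75·11.52 = 8.885.
Var(X) = E[X²] − (E[X])² = 8.885 − 3.90062 = 4.98438.
SD(X) = √4.98438 = 2.23257.

2.2326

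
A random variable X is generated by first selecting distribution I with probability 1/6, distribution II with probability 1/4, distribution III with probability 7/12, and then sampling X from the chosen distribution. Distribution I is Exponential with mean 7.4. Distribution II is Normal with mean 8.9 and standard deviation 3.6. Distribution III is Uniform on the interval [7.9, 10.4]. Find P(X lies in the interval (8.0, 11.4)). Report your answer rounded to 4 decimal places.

Conditional on each component, P(8.0 < X < 11.4): I: 0.124963; II: 0.355005; III: 0.96.
By total probability, P(8.0 < X < 11.4) = 0.166667·0.124963 + 0.25·0.355005 + 0.583333·0.96 = 0.669578.

0.6696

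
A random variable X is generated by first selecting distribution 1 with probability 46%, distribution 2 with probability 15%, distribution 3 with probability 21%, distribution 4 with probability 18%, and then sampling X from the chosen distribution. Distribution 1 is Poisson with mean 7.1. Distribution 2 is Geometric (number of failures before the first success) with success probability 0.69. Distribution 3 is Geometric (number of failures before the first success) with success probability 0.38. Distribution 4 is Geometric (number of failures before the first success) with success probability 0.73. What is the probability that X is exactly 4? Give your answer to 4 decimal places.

Conditional on each component, P(X = 4): 1: 0.0873638; 2: 0.00637229; 3: 0.0561501; 4: 0.00387952.
By total probability, P(X = 4) = 0.46·0.0873638 + 0.15·0.00637229 + 0.21·0.0561501 + 0.18·0.00387952 = 0.053633.

0.0536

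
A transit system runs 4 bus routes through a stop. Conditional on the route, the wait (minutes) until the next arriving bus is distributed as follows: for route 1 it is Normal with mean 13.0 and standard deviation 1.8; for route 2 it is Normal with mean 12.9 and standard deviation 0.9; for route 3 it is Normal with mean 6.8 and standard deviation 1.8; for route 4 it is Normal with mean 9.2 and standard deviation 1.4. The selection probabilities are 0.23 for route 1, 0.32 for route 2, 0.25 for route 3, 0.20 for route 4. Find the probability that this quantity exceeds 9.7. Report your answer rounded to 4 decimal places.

0.6278

Conditional on each route, P(X > 9.7): 1: 0.966623; 2: 0.999811; 3: 0.0535778; 4: 0.360492.
By total probability, P(X > 9.7) = 0.23·0.966623 + 0.32·0.999811 + 0.25·0.0535778 + 0.2·0.360492 = 0.627756.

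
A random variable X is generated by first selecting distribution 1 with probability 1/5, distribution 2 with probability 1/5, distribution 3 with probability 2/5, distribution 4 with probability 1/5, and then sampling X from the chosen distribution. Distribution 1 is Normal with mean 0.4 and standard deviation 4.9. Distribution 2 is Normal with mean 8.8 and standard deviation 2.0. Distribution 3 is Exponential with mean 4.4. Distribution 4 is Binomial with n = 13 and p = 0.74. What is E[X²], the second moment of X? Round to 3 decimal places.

For each component E[X²] = Var + (mean)², giving 1: 24.17; 2: 81.44; 3: 38.72; 4: 95.0456.
Overall E[X²] = 0.2·24.17 + 0.2·81.44 + 0.4·38.72 + 0.2·95.0456 = 55.6191.

55.619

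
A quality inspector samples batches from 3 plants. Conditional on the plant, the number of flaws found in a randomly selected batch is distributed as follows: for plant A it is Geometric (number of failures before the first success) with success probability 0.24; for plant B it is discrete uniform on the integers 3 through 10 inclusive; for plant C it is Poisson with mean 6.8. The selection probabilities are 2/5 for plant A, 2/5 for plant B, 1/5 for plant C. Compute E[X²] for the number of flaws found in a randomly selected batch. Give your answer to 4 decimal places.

For each component E[X²] = Var + (mean)², giving A: 23.2222; B: 47.5; C: 53.04.
Overall E[X²] = 0.4·23.2222 + 0.4·47.5 + 0.2·53.04 = 38.8969.

38.8969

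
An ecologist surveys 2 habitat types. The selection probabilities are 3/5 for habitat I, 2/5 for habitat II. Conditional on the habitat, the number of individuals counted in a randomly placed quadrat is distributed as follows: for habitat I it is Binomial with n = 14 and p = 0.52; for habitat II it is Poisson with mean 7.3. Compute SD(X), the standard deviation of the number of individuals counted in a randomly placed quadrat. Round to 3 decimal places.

Per component, I: μ=7.28, E[X²]=56.4928; II: μ=7.3, E[X²]=60.59.
E[X] = 0.6·7.28 + 0.4·7.3 = 7.288.
E[X²] = 0.6·56.4928 + 0.4·60.59 = 58.1317.
Var(X) = E[X²] − (E[X])² = 58.1317 − 53.1149 = 5.01674.
SD(X) = √5.01674 = 2.23981.

2.240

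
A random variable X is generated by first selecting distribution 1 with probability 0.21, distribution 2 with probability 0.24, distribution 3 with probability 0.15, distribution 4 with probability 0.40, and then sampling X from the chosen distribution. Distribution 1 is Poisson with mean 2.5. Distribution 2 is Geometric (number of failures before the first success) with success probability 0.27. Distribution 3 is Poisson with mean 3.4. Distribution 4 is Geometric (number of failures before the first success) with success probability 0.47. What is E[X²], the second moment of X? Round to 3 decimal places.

For each component E[X²] = Var + (mean)², giving 1: 8.75; 2: 17.3237; 3: 14.96; 4: 3.67089.
Overall E[X²] = 0.21·8.75 + 0.24·17.3237 + 0.15·14.96 + 0.4·3.67089 = 9.70755.

9.708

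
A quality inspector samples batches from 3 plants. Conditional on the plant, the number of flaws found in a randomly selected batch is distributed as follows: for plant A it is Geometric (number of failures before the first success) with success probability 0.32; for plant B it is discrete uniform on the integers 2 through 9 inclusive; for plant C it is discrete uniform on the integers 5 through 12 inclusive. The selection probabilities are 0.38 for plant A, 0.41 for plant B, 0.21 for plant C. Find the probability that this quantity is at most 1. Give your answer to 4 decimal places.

0.2043

Conditional on each plant, P(X ≤ 1): A: 0.5376; B: 0; C: 0.
By total probability, P(X ≤ 1) = 0.38·0.5376 + 0.41·0 + 0.21·0 = 0.204288.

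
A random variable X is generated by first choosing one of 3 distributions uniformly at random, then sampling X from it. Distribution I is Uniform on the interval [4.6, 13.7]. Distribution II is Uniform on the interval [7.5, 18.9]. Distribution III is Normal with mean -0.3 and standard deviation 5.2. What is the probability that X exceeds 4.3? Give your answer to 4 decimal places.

0.7294

Conditional on each component, P(X > 4.3): I: 1; II: 1; III: 0.188182.
By total probability, P(X > 4.3) = 0.333333·1 + 0.333333·1 + 0.333333·0.188182 = 0.729394.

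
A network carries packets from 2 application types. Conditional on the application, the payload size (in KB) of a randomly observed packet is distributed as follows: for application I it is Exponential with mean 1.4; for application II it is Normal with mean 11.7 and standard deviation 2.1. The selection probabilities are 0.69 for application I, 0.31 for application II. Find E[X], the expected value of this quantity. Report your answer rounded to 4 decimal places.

4.5930

Component means — I: 1.4; II: 11.7.
E[X] = 0.69·1.4 + 0.31·11.7 = 4.593.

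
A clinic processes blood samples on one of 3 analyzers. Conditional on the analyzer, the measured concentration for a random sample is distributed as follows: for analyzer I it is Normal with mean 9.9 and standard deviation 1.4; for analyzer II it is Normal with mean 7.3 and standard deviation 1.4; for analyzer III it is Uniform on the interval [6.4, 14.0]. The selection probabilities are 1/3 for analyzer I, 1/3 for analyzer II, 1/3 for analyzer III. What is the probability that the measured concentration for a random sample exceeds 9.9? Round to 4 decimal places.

0.3570

Conditional on each analyzer, P(X > 9.9): I: 0.5; II: 0.0316454; III: 0.539474.
By total probability, P(X > 9.9) = 0.333333·0.5 + 0.333333·0.0316454 + 0.333333·0.539474 = 0.35704.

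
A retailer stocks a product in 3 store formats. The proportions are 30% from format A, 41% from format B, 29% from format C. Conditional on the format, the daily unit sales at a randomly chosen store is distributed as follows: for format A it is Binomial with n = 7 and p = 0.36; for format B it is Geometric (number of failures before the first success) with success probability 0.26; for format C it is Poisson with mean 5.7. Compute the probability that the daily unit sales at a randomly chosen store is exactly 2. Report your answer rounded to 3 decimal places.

0.162

Conditional on each format, P(X = 2): A: 0.29223; B: 0.142376; C: 0.0543552.
By total probability, P(X = 2) = 0.3·0.29223 + 0.41·0.142376 + 0.29·0.0543552 = 0.161806.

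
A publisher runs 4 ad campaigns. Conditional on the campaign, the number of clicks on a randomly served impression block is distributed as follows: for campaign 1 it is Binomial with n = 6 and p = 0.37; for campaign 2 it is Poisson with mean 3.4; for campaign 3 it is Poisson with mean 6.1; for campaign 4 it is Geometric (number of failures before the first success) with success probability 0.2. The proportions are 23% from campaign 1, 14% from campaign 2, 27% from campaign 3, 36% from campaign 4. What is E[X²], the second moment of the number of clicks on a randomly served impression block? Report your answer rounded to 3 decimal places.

28.203

For each component E[X²] = Var + (mean)², giving 1: 6.327; 2: 14.96; 3: 43.31; 4: 36.
Overall E[X²] = 0.23·6.327 + 0.14·14.96 + 0.27·43.31 + 0.36·36 = 28.2033.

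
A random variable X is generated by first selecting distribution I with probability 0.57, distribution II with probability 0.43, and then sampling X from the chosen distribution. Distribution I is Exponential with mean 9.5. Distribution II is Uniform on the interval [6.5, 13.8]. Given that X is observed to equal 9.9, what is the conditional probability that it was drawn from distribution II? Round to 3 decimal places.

Likelihoods f(9.9 | ·): I: 0.0371275; II: 0.136986.
Posterior ∝ prior × likelihood. Numerator for II: 0.43·0.136986 = 0.0589041.
Normalizing constant: 0.57·0.0371275 + 0.43·0.136986 = 0.0800668.
P(II | observation) = 0.0589041 / 0.0800668 = 0.735687.

0.736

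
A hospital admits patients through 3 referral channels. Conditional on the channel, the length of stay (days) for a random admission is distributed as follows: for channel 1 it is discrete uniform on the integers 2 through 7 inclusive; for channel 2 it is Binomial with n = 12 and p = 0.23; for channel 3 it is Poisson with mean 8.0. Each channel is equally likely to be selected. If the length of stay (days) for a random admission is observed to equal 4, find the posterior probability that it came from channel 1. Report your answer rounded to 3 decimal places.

Likelihoods P(X=4 | ·): 1: 0.166667; 2: 0.171176; 3: 0.0572523.
Posterior ∝ prior × likelihood. Numerator for 1: 0.333333·0.166667 = 0.0555556.
Normalizing constant: 0.333333·0.166667 + 0.333333·0.171176 + 0.333333·0.0572523 = 0.131698.
P(1 | observation) = 0.0555556 / 0.131698 = 0.42184.

0.422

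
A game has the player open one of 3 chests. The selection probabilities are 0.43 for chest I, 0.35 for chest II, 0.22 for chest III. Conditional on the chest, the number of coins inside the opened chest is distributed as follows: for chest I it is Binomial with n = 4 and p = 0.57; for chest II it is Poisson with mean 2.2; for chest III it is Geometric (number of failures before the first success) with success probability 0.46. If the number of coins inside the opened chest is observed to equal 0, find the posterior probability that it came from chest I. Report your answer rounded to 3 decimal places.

Likelihoods P(X=0 | ·): I: 0.034188; II: 0.110803; III: 0.46.
Posterior ∝ prior × likelihood. Numerator for I: 0.43·0.034188 = 0.0147008.
Normalizing constant: 0.43·0.034188 + 0.35·0.110803 + 0.22·0.46 = 0.154682.
P(I | observation) = 0.0147008 / 0.154682 = 0.0950392.

0.095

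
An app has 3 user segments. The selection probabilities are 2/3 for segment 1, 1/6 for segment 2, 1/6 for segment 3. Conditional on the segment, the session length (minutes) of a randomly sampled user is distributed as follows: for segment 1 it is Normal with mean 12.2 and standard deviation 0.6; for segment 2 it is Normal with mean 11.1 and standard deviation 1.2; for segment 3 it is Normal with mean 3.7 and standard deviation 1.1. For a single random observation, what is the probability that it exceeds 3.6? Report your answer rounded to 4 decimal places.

0.9227

Conditional on each segment, P(X > 3.6): 1: 1; 2: 1; 3: 0.536218.
By total probability, P(X > 3.6) = 0.666667·1 + 0.166667·1 + 0.166667·0.536218 = 0.922703.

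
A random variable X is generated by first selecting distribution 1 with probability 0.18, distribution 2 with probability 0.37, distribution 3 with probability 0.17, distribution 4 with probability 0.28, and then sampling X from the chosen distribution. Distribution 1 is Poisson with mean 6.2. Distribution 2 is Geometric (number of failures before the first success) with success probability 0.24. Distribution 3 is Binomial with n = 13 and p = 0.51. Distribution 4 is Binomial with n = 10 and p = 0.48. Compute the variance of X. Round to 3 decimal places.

Per component, 1: μ=6.2, E[X²]=44.64; 2: μ=3.16667, E[X²]=23.2222; 3: μ=6.63, E[X²]=47.2056; 4: μ=4.8, E[X²]=25.536.
E[X] = 0.18·6.2 + 0.37·3.16667 + 0.17·6.63 + 0.28·4.8 = 4.75877.
E[X²] = 0.18·44.64 + 0.37·23.2222 + 0.17·47.2056 + 0.28·25.536 = 31.8025.
Var(X) = E[X²] − (E[X])² = 31.8025 − 22.6459 = 9.15659.

9.157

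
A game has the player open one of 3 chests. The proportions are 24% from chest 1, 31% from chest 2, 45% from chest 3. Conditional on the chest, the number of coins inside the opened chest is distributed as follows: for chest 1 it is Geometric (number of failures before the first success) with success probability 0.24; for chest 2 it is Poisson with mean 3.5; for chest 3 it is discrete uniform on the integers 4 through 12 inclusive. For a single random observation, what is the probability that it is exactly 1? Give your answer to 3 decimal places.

0.077

Conditional on each chest, P(X = 1): 1: 0.1824; 2: 0.105691; 3: 0.
By total probability, P(X = 1) = 0.24·0.1824 + 0.31·0.105691 + 0.45·0 = 0.0765402.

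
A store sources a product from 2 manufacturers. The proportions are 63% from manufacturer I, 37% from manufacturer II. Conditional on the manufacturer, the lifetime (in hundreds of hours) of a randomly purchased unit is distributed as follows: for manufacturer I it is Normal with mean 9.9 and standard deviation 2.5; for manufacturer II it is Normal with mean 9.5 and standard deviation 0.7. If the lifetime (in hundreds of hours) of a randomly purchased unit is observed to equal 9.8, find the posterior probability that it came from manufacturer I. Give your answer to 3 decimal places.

Likelihoods f(9.8 | ·): I: 0.159449; II: 0.51991.
Posterior ∝ prior × likelihood. Numerator for I: 0.63·0.159449 = 0.100453.
Normalizing constant: 0.63·0.159449 + 0.37·0.51991 = 0.29282.
P(I | observation) = 0.100453 / 0.29282 = 0.343054.

0.343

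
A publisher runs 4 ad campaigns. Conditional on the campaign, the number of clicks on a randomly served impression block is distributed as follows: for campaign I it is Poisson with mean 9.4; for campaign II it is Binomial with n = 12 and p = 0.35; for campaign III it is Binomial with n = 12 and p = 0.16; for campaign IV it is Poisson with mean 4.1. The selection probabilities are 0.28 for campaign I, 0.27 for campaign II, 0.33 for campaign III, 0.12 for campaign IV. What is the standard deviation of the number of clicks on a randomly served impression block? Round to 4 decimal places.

Per component, I: μ=9.4, E[X²]=97.76; II: μ=4.2, E[X²]=20.37; III: μ=1.92, E[X²]=5.2992; IV: μ=4.1, E[X²]=20.91.
E[X] = 0.28·9.4 + 0.27·4.2 + 0.33·1.92 + 0.12·4.1 = 4.8916.
E[X²] = 0.28·97.76 + 0.27·20.37 + 0.33·5.2992 + 0.12·20.91 = 37.1306.
Var(X) = E[X²] − (E[X])² = 37.1306 − 23.9278 = 13.2029.
SD(X) = √13.2029 = 3.63358.

3.6336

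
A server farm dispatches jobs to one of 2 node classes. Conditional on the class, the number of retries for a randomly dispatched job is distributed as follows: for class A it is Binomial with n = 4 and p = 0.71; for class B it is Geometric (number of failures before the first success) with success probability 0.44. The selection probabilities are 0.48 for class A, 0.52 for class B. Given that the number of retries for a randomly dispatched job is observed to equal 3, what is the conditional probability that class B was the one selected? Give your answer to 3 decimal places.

0.168

Likelihoods P(X=3 | ·): A: 0.415177; B: 0.077271.
Posterior ∝ prior × likelihood. Numerator for B: 0.52·0.077271 = 0.0401809.
Normalizing constant: 0.48·0.415177 + 0.52·0.077271 = 0.239466.
P(B | observation) = 0.0401809 / 0.239466 = 0.167794.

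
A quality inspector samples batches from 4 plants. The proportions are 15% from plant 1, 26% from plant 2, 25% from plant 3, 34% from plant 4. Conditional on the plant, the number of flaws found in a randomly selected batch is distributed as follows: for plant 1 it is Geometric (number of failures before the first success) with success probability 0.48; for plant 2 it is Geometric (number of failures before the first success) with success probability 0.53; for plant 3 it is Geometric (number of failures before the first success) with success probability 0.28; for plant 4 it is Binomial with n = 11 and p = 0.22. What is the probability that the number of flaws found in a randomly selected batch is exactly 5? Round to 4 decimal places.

Conditional on each plant, P(X = 5): 1: 0.0182498; 2: 0.0121553; 3: 0.0541777; 4: 0.0536195.
By total probability, P(X = 5) = 0.15·0.0182498 + 0.26·0.0121553 + 0.25·0.0541777 + 0.34·0.0536195 = 0.0376729.

0.0377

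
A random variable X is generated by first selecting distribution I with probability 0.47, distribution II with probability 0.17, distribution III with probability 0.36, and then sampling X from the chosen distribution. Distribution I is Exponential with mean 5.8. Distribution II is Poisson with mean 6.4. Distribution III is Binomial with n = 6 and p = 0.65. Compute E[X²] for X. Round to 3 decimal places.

For each component E[X²] = Var + (mean)², giving I: 67.28; II: 47.36; III: 16.575.
Overall E[X²] = 0.47·67.28 + 0.17·47.36 + 0.36·16.575 = 45.6398.

45.640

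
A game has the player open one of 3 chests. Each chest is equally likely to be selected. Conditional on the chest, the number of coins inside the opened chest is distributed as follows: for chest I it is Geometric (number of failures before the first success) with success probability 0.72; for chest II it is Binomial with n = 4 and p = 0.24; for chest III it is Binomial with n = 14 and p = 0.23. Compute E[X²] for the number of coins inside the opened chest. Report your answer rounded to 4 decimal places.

5.0635

For each component E[X²] = Var + (mean)², giving I: 0.691358; II: 1.6512; III: 12.8478.
Overall E[X²] = 0.333333·0.691358 + 0.333333·1.6512 + 0.333333·12.8478 = 5.06345.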